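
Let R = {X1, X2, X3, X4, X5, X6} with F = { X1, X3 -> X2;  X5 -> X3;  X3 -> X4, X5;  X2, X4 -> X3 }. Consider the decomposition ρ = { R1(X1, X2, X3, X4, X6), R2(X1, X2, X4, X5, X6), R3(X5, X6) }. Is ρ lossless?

Chase test. Columns are X1, X2, X3, X4, X5, X6; row i has aⱼ where attribute j ∈ Ri, else bᵢⱼ.
Initial tableau (one row per fragment):
  row 1: a1 a2 a3 a4 b15 a6
  row 2: a1 a2 b23 a4 a5 a6
  row 3: b31 b32 b33 b34 a5 a6
Rows 2 and 3 agree on X5; apply X5→X3 and equate their X3 entries.
Rows 2 and 3 agree on X3; apply X3→X4, X5 and equate their X4, X5 entries.
Rows 1 and 2 agree on X2, X4; apply X2, X4→X3 and equate their X3 entries.
Rows 1 and 2 agree on X3; apply X3→X4, X5 and equate their X4, X5 entries.
Row 1 is now all distinguished symbols — the join is lossless.

Yes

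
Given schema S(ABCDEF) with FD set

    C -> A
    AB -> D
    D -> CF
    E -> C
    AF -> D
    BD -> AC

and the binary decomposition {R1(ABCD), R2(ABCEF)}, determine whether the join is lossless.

Yes

Common attributes: R1 ∩ R2 = {ABC}.
Closure of {ABC}: AB → D applies, adding D; D → CF applies, adding F. So (ABC)⁺ = {ABCDF}.
This closure contains every attribute of R1, so R1 ∩ R2 → R1. The join is lossless.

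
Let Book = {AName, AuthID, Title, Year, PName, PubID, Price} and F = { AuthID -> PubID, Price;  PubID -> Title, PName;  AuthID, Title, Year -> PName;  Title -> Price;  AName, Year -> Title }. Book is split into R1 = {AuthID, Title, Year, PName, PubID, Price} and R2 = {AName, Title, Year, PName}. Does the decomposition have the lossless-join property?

No

Common attributes: R1 ∩ R2 = {Title, Year, PName}.
Closure of {Title, Year, PName}: Title → Price applies, adding Price. So (Title, Year, PName)⁺ = {Title, Year, PName, Price}.
The closure contains neither all of R1 = {AuthID, Title, Year, PName, PubID, Price} nor all of R2 = {AName, Title, Year, PName}, so the common attributes are not a superkey of either fragment. The join is lossy.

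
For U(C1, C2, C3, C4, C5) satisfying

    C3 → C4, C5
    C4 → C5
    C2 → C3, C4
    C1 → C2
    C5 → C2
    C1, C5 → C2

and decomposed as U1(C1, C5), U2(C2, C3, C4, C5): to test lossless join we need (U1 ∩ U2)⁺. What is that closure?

U1 ∩ U2 = {C5}.
C5 → C2 applies, adding C2
C2 → C3, C4 applies, adding C3, C4
Closure: {C2, C3, C4, C5}.

C2, C3, C4, C5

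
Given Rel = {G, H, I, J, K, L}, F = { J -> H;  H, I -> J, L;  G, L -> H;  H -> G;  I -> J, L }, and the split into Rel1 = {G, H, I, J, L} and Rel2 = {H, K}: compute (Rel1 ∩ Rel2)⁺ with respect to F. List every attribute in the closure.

G, H

Rel1 ∩ Rel2 = {H}.
H → G applies, adding G
Closure: {G, H}.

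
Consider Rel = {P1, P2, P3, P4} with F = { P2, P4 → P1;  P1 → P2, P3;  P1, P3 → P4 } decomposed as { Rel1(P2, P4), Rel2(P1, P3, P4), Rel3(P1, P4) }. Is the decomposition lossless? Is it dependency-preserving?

Lossless test (chase): Rows 2 and 3 agree on P1; apply P1→P2, P3 and equate their P2, P3 entries. No row becomes fully distinguished — the join is lossy.
Dependency preservation: the restricted closure of {P2, P4} across the fragments never reaches {P1}, so P2, P4 → P1 cannot be enforced without a join — not preserved.

lossy and not dependency-preserving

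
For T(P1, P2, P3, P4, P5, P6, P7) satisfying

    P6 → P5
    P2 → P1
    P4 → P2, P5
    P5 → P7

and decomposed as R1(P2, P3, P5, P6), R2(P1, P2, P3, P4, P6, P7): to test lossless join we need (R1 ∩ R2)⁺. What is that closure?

P1, P2, P3, P5, P6, P7

R1 ∩ R2 = {P2, P3, P6}.
P6 → P5 applies, adding P5
P2 → P1 applies, adding P1
P5 → P7 applies, adding P7
Closure: {P1, P2, P3, P5, P6, P7}.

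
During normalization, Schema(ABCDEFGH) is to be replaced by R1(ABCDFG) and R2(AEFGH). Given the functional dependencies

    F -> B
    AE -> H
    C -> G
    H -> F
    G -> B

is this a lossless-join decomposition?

No

Common attributes: R1 ∩ R2 = {AFG}.
Closure of {AFG}: F → B applies, adding B. So (AFG)⁺ = {ABFG}.
The closure contains neither all of R1 = {ABCDFG} nor all of R2 = {AEFGH}, so the common attributes are not a superkey of either fragment. The join is lossy.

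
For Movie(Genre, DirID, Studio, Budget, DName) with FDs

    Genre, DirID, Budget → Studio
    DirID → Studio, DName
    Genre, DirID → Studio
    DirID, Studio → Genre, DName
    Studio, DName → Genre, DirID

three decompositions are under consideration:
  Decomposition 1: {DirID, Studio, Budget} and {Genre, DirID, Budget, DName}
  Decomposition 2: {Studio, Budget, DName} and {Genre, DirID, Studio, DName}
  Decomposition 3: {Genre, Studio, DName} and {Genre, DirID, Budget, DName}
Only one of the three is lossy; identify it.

Decomposition 1: common = {DirID, Budget}, closure = {Genre, DirID, Studio, Budget, DName} → lossless.
Decomposition 2: common = {Studio, DName}, closure = {Genre, DirID, Studio, DName} → lossless.
Decomposition 3: common = {Genre, DName}, closure = {Genre, DName} → lossy.

Decomposition 3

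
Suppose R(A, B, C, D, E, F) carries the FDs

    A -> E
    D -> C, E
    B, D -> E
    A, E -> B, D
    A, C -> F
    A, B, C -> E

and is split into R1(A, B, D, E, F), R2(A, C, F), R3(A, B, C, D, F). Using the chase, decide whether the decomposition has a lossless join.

Chase test. Columns are A, B, C, D, E, F; row i has aⱼ where attribute j ∈ Ri, else bᵢⱼ.
Initial tableau (one row per fragment):
  row 1: a1 a2 b13 a4 a5 a6
  row 2: a1 b22 a3 b24 b25 a6
  row 3: a1 a2 a3 a4 b35 a6
Rows 1 and 2 agree on A; apply A→E and equate their E entries.
Rows 1 and 3 agree on A; apply A→E and equate their E entries.
Rows 1 and 3 agree on D; apply D→C, E and equate their C, E entries.
Rows 1 and 2 agree on A, E; apply A, E→B, D and equate their B, D entries.
Row 1 is now all distinguished symbols — the join is lossless.

Yes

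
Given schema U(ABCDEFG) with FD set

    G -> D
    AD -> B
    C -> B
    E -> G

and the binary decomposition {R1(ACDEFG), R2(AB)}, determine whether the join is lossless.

Common attributes: R1 ∩ R2 = {A}.
No dependency enlarges {A}, so (A)⁺ = {A}.
The closure contains neither all of R1 = {ACDEFG} nor all of R2 = {AB}, so the common attributes are not a superkey of either fragment. The join is lossy.

No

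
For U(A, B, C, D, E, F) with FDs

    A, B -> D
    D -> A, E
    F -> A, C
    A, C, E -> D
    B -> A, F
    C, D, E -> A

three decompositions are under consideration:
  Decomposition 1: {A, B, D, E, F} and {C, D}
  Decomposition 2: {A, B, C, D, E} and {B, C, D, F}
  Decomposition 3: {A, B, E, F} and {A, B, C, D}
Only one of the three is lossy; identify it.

Decomposition 1: common = {D}, closure = {A, D, E} → lossy.
Decomposition 2: common = {B, C, D}, closure = {A, B, C, D, E, F} → lossless.
Decomposition 3: common = {A, B}, closure = {A, B, C, D, E, F} → lossless.

Decomposition 1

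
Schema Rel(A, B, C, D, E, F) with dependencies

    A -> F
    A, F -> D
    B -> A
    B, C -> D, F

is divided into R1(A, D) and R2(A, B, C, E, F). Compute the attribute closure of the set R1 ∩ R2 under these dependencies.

R1 ∩ R2 = {A}.
A → F applies, adding F
A, F → D applies, adding D
Closure: {A, D, F}.

A, D, F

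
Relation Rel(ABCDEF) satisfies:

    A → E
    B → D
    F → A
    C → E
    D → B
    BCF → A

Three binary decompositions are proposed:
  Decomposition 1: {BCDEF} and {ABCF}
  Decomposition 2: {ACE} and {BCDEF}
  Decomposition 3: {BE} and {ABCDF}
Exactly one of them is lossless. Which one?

Decomposition 1: common = {BCF}, closure = {ABCDEF} → lossless.
Decomposition 2: common = {CE}, closure = {CE} → lossy.
Decomposition 3: common = {B}, closure = {BD} → lossy.

Decomposition 1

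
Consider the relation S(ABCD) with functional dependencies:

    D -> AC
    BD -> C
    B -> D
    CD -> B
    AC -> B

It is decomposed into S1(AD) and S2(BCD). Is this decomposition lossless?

Common attributes: S1 ∩ S2 = {D}.
Closure of {D}: D → AC applies, adding AC; CD → B applies, adding B. So (D)⁺ = {ABCD}.
This closure contains every attribute of S1, so S1 ∩ S2 → S1. The join is lossless.

Yes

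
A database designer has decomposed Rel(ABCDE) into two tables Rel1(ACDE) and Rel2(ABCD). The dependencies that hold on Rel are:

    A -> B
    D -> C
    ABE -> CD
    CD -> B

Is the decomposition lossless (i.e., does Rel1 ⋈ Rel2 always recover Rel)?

Yes

Common attributes: Rel1 ∩ Rel2 = {ACD}.
Closure of {ACD}: A → B applies, adding B. So (ACD)⁺ = {ABCD}.
This closure contains every attribute of Rel2, so Rel1 ∩ Rel2 → Rel2. The join is lossless.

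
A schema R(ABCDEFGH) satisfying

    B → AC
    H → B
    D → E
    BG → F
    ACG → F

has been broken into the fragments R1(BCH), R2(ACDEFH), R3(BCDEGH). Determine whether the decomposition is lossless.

Chase test. Columns are ABCDEFGH; row i has aⱼ where attribute j ∈ Ri, else bᵢⱼ.
Initial tableau (one row per fragment):
  row 1: b11 a2 a3 b14 b15 b16 b17 a8
  row 2: a1 b22 a3 a4 a5 a6 b27 a8
  row 3: b31 a2 a3 a4 a5 b36 a7 a8
Rows 1 and 3 agree on B; apply B→AC and equate their AC entries.
Rows 1 and 2 agree on H; apply H→B and equate their B entries.
Rows 1 and 2 agree on B; apply B→AC and equate their AC entries.
No row becomes fully distinguished — the join is lossy.

No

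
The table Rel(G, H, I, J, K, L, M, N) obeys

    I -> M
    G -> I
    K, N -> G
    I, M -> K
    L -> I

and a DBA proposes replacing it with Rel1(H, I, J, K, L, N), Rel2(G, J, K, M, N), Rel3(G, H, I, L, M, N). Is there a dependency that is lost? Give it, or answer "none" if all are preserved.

none

I → M lies within Rel3.
G → I lies within Rel3.
K, N → G lies within Rel2.
I, M → K: restricted closure across fragments reaches K.
L → I lies within Rel1.
Every dependency is enforceable on the fragments, so the decomposition is dependency-preserving.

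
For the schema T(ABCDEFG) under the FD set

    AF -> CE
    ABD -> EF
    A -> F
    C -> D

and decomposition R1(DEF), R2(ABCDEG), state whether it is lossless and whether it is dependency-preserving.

Lossless test: (DE)⁺ = {DE}, which is a superkey of neither fragment — lossy.
Dependency preservation: the restricted closure of {ABD} across the fragments never reaches {EF}, so ABD → EF cannot be enforced without a join — not preserved.

lossy and not dependency-preserving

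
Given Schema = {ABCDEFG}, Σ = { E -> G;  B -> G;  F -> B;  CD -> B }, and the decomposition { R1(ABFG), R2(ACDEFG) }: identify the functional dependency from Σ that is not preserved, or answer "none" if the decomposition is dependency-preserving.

CD -> B

Check CD → B: no single fragment contains all of {BCD}, and the restricted closure of {CD} across the fragments never reaches {B}.
E → G is preserved.
B → G is preserved.
F → B is preserved.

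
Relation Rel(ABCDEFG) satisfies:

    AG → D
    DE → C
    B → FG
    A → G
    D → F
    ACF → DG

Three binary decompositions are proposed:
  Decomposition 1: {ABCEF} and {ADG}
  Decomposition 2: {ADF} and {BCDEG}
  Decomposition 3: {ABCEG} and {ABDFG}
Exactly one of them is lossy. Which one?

Decomposition 1: common = {A}, closure = {ADFG} → lossless.
Decomposition 2: common = {D}, closure = {DF} → lossy.
Decomposition 3: common = {ABG}, closure = {ABDFG} → lossless.

Decomposition 2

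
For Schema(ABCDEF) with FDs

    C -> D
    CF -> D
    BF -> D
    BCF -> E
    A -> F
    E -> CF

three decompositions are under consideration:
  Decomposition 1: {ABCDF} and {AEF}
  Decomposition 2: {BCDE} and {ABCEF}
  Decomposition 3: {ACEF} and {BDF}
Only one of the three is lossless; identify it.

Decomposition 2

Decomposition 1: common = {AF}, closure = {AF} → lossy.
Decomposition 2: common = {BCE}, closure = {BCDEF} → lossless.
Decomposition 3: common = {F}, closure = {F} → lossy.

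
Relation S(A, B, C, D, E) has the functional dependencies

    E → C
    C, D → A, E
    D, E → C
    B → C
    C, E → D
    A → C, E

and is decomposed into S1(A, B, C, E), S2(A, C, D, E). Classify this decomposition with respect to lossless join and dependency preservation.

lossless and dependency-preserving

Lossless test: (A, C, E)⁺ = {A, C, D, E}, which contains all of one fragment — lossless.
Dependency preservation: every FD's attributes lie within a single fragment, so each can be enforced locally — preserved.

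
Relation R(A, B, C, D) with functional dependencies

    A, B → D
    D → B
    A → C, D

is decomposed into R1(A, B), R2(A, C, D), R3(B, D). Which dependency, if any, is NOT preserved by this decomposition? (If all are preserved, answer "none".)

A, B → D: restricted closure across fragments reaches D.
D → B lies within R3.
A → C, D lies within R2.
Every dependency is enforceable on the fragments, so the decomposition is dependency-preserving.

none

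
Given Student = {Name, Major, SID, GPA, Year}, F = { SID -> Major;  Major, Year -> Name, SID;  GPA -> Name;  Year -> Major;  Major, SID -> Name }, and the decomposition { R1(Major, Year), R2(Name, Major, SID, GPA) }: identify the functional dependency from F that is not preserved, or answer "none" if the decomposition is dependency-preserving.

Check Major, Year → Name, SID: no single fragment contains all of {Name, Major, SID, Year}, and the restricted closure of {Major, Year} across the fragments never reaches {Name, SID}.
SID → Major is preserved.
GPA → Name is preserved.
Year → Major is preserved.
Major, SID → Name is preserved.

Major, Year -> Name, SID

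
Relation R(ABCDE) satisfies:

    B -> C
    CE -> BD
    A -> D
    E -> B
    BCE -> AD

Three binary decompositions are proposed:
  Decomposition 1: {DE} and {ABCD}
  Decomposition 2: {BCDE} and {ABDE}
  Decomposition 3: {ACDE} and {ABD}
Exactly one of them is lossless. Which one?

Decomposition 1: common = {D}, closure = {D} → lossy.
Decomposition 2: common = {BDE}, closure = {ABCDE} → lossless.
Decomposition 3: common = {AD}, closure = {AD} → lossy.

Decomposition 2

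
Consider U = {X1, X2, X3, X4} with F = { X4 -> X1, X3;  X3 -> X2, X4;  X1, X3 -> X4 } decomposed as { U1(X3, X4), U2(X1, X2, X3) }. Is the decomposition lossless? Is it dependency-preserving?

lossless and dependency-preserving

Lossless test: (X3)⁺ = {X1, X2, X3, X4}, which contains all of one fragment — lossless.
Dependency preservation: X4 → X1, X3; X3 → X2, X4; X1, X3 → X4 are not contained in any single fragment, but the restricted closure of each left-hand side across the fragments still reaches the right-hand side; the remaining FDs each lie inside some fragment. All dependencies are preserved.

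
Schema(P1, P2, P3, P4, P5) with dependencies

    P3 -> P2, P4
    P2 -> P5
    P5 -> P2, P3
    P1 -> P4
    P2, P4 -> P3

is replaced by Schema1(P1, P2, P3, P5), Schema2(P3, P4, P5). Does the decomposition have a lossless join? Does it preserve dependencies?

lossless but not dependency-preserving

Lossless test: (P3, P5)⁺ = {P2, P3, P4, P5}, which contains all of one fragment — lossless.
Dependency preservation: the restricted closure of {P1} across the fragments never reaches {P4}, so P1 → P4 cannot be enforced without a join — not preserved.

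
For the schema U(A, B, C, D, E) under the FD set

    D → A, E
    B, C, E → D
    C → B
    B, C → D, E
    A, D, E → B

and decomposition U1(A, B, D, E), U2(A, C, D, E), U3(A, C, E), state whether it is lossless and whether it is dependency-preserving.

Lossless test (chase): Rows 2 and 3 agree on C; apply C→B and equate their B entries. Rows 2 and 3 agree on B, C; apply B, C→D, E and equate their D, E entries. Rows 1 and 2 agree on A, D, E; apply A, D, E→B and equate their B entries. Row 2 is now all distinguished symbols — the join is lossless.
Dependency preservation: B, C, E → D; C → B; B, C → D, E are not contained in any single fragment, but the restricted closure of each left-hand side across the fragments still reaches the right-hand side; the remaining FDs each lie inside some fragment. All dependencies are preserved.

lossless and dependency-preserving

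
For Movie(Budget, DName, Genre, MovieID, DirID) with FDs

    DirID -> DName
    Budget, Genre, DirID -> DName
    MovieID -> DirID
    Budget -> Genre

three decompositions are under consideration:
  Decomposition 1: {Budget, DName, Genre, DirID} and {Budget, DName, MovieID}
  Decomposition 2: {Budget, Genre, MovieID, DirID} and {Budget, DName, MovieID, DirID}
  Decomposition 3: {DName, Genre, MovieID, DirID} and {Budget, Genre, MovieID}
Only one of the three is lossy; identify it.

Decomposition 1

Decomposition 1: common = {Budget, DName}, closure = {Budget, DName, Genre} → lossy.
Decomposition 2: common = {Budget, MovieID, DirID}, closure = {Budget, DName, Genre, MovieID, DirID} → lossless.
Decomposition 3: common = {Genre, MovieID}, closure = {DName, Genre, MovieID, DirID} → lossless.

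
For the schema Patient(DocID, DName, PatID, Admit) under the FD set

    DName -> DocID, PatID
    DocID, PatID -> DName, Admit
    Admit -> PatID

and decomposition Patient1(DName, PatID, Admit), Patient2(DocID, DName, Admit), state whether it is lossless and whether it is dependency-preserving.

lossless but not dependency-preserving

Lossless test: (DName, Admit)⁺ = {DocID, DName, PatID, Admit}, which contains all of one fragment — lossless.
Dependency preservation: the restricted closure of {DocID, PatID} across the fragments never reaches {DName, Admit}, so DocID, PatID → DName, Admit cannot be enforced without a join — not preserved.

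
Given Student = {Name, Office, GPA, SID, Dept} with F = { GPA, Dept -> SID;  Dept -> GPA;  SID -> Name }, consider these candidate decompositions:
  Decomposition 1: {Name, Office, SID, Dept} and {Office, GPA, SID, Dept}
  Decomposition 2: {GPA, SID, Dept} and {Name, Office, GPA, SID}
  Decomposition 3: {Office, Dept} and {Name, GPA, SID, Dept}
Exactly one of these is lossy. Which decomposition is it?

Decomposition 2

Decomposition 1: common = {Office, SID, Dept}, closure = {Name, Office, GPA, SID, Dept} → lossless.
Decomposition 2: common = {GPA, SID}, closure = {Name, GPA, SID} → lossy.
Decomposition 3: common = {Dept}, closure = {Name, GPA, SID, Dept} → lossless.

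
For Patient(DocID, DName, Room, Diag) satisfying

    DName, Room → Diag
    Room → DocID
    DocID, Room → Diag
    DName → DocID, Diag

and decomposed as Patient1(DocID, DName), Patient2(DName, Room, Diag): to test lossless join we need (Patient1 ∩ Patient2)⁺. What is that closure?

Patient1 ∩ Patient2 = {DName}.
DName → DocID, Diag applies, adding DocID, Diag
Closure: {DocID, DName, Diag}.

DocID, DName, Diag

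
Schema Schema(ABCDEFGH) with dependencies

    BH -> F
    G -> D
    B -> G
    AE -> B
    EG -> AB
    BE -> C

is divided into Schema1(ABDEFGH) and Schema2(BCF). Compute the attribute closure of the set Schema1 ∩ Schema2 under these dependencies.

BDFG

Schema1 ∩ Schema2 = {BF}.
B → G applies, adding G
G → D applies, adding D
Closure: {BDFG}.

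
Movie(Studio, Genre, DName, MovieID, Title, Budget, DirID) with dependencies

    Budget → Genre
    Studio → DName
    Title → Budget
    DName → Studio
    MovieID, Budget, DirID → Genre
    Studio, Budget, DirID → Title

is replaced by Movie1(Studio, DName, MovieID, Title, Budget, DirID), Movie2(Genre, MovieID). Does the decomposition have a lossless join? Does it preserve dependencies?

lossy and not dependency-preserving

Lossless test: (MovieID)⁺ = {MovieID}, which is a superkey of neither fragment — lossy.
Dependency preservation: the restricted closure of {Budget} across the fragments never reaches {Genre}, so Budget → Genre cannot be enforced without a join — not preserved.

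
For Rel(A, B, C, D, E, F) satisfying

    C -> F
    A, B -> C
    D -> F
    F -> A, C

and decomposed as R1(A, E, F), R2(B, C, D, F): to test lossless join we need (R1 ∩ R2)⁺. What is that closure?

R1 ∩ R2 = {F}.
F → A, C applies, adding A, C
Closure: {A, C, F}.

A, C, F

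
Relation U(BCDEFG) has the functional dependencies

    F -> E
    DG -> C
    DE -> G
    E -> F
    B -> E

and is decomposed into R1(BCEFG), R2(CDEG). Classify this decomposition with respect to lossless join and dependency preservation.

Lossless test: (CEG)⁺ = {CEFG}, which is a superkey of neither fragment — lossy.
Dependency preservation: every FD's attributes lie within a single fragment, so each can be enforced locally — preserved.

lossy but dependency-preserving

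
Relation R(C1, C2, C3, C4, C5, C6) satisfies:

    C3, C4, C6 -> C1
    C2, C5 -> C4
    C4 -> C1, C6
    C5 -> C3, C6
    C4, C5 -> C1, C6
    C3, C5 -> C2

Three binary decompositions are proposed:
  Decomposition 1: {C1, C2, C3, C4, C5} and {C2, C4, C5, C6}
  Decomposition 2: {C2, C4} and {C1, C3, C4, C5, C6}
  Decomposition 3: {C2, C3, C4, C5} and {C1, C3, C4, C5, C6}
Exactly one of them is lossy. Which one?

Decomposition 1: common = {C2, C4, C5}, closure = {C1, C2, C3, C4, C5, C6} → lossless.
Decomposition 2: common = {C4}, closure = {C1, C4, C6} → lossy.
Decomposition 3: common = {C3, C4, C5}, closure = {C1, C2, C3, C4, C5, C6} → lossless.

Decomposition 2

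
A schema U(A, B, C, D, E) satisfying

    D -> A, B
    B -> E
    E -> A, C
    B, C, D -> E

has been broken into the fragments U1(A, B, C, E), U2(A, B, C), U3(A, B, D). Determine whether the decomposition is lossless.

Yes

Chase test. Columns are A, B, C, D, E; row i has aⱼ where attribute j ∈ Ui, else bᵢⱼ.
Initial tableau (one row per fragment):
  row 1: a1 a2 a3 b14 a5
  row 2: a1 a2 a3 b24 b25
  row 3: a1 a2 b33 a4 b35
Rows 1 and 2 agree on B; apply B→E and equate their E entries.
Rows 1 and 3 agree on B; apply B→E and equate their E entries.
Rows 1 and 3 agree on E; apply E→A, C and equate their A, C entries.
Row 3 is now all distinguished symbols — the join is lossless.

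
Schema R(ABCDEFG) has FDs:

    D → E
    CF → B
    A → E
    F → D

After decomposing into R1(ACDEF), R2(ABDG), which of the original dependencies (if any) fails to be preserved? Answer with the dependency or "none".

CF → B

Check CF → B: no single fragment contains all of {BCF}, and the restricted closure of {CF} across the fragments never reaches {B}.
D → E is preserved.
A → E is preserved.
F → D is preserved.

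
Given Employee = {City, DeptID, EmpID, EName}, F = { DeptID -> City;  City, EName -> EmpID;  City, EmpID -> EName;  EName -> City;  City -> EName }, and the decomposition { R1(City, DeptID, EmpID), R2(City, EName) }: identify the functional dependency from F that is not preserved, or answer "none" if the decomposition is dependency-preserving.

DeptID → City lies within R1.
City, EName → EmpID: restricted closure across fragments reaches EmpID.
City, EmpID → EName: restricted closure across fragments reaches EName.
EName → City lies within R2.
City → EName lies within R2.
Every dependency is enforceable on the fragments, so the decomposition is dependency-preserving.

none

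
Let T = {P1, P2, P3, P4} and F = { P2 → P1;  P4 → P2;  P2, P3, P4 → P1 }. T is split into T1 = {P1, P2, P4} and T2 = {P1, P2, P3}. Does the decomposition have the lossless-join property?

Common attributes: T1 ∩ T2 = {P1, P2}.
No dependency enlarges {P1, P2}, so (P1, P2)⁺ = {P1, P2}.
The closure contains neither all of T1 = {P1, P2, P4} nor all of T2 = {P1, P2, P3}, so the common attributes are not a superkey of either fragment. The join is lossy.

No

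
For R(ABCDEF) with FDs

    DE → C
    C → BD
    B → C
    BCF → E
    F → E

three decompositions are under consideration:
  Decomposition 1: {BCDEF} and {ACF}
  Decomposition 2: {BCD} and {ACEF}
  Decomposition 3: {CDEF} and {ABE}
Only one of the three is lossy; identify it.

Decomposition 3

Decomposition 1: common = {CF}, closure = {BCDEF} → lossless.
Decomposition 2: common = {C}, closure = {BCD} → lossless.
Decomposition 3: common = {E}, closure = {E} → lossy.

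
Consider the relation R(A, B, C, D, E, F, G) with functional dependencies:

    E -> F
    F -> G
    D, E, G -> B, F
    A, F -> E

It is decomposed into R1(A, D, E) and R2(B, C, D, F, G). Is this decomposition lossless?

No

Common attributes: R1 ∩ R2 = {D}.
No dependency enlarges {D}, so (D)⁺ = {D}.
The closure contains neither all of R1 = {A, D, E} nor all of R2 = {B, C, D, F, G}, so the common attributes are not a superkey of either fragment. The join is lossy.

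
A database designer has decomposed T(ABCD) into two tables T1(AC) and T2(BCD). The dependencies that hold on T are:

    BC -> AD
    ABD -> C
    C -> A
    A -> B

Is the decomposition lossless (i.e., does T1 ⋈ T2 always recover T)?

Common attributes: T1 ∩ T2 = {C}.
Closure of {C}: C → A applies, adding A; A → B applies, adding B; BC → AD applies, adding D. So (C)⁺ = {ABCD}.
This closure contains every attribute of T1, so T1 ∩ T2 → T1. The join is lossless.

Yes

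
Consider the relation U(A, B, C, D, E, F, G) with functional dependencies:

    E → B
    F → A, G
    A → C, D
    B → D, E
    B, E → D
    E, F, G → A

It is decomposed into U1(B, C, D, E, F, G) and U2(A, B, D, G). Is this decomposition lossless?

Common attributes: U1 ∩ U2 = {B, D, G}.
Closure of {B, D, G}: B → D, E applies, adding E. So (B, D, G)⁺ = {B, D, E, G}.
The closure contains neither all of U1 = {B, C, D, E, F, G} nor all of U2 = {A, B, D, G}, so the common attributes are not a superkey of either fragment. The join is lossy.

No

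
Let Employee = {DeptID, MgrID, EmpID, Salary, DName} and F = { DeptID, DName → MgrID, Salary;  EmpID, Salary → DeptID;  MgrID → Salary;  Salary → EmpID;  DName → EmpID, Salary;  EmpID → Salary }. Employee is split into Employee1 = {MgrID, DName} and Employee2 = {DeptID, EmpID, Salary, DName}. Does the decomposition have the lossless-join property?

Yes

Common attributes: Employee1 ∩ Employee2 = {DName}.
Closure of {DName}: DName → EmpID, Salary applies, adding EmpID, Salary; EmpID, Salary → DeptID applies, adding DeptID; DeptID, DName → MgrID, Salary applies, adding MgrID. So (DName)⁺ = {DeptID, MgrID, EmpID, Salary, DName}.
This closure contains every attribute of Employee1, so Employee1 ∩ Employee2 → Employee1. The join is lossless.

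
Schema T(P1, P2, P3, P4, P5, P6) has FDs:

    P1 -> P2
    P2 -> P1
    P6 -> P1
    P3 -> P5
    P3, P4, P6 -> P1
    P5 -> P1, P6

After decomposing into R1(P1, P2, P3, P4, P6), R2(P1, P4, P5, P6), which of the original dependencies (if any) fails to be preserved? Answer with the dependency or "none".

Check P3 → P5: no single fragment contains all of {P3, P5}, and the restricted closure of {P3} across the fragments never reaches {P5}.
P1 → P2 is preserved.
P2 → P1 is preserved.
P6 → P1 is preserved.
P3, P4, P6 → P1 is preserved.
P5 → P1, P6 is preserved.

P3 -> P5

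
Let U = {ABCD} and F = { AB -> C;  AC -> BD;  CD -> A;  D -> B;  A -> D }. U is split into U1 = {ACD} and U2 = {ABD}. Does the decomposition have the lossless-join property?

Common attributes: U1 ∩ U2 = {AD}.
Closure of {AD}: D → B applies, adding B; AB → C applies, adding C. So (AD)⁺ = {ABCD}.
This closure contains every attribute of U1, so U1 ∩ U2 → U1. The join is lossless.

Yes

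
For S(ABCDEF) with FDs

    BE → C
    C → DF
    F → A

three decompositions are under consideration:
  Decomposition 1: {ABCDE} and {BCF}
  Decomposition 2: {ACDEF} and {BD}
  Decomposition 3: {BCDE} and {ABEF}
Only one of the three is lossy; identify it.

Decomposition 2

Decomposition 1: common = {BC}, closure = {ABCDF} → lossless.
Decomposition 2: common = {D}, closure = {D} → lossy.
Decomposition 3: common = {BE}, closure = {ABCDEF} → lossless.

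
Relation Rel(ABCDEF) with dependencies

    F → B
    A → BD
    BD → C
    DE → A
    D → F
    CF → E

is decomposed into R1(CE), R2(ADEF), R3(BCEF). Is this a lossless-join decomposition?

Chase test. Columns are ABCDEF; row i has aⱼ where attribute j ∈ Ri, else bᵢⱼ.
Initial tableau (one row per fragment):
  row 1: b11 b12 a3 b14 a5 b16
  row 2: a1 b22 b23 a4 a5 a6
  row 3: b31 a2 a3 b34 a5 a6
Rows 2 and 3 agree on F; apply F→B and equate their B entries.
No row becomes fully distinguished — the join is lossy.

No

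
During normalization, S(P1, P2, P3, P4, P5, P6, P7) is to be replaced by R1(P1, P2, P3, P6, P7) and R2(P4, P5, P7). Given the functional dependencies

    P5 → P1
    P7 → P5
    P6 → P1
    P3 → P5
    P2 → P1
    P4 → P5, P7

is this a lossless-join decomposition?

No

Common attributes: R1 ∩ R2 = {P7}.
Closure of {P7}: P7 → P5 applies, adding P5; P5 → P1 applies, adding P1. So (P7)⁺ = {P1, P5, P7}.
The closure contains neither all of R1 = {P1, P2, P3, P6, P7} nor all of R2 = {P4, P5, P7}, so the common attributes are not a superkey of either fragment. The join is lossy.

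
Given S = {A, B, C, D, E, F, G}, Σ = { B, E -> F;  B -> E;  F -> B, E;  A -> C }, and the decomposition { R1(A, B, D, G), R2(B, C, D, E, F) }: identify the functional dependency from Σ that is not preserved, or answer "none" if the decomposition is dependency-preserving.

A -> C

Check A → C: no single fragment contains all of {A, C}, and the restricted closure of {A} across the fragments never reaches {C}.
B, E → F is preserved.
B → E is preserved.
F → B, E is preserved.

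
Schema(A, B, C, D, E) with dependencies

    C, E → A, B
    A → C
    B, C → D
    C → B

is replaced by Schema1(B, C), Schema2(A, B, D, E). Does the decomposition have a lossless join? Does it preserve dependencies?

lossy and not dependency-preserving

Lossless test: (B)⁺ = {B}, which is a superkey of neither fragment — lossy.
Dependency preservation: the restricted closure of {C, E} across the fragments never reaches {A, B}, so C, E → A, B cannot be enforced without a join — not preserved.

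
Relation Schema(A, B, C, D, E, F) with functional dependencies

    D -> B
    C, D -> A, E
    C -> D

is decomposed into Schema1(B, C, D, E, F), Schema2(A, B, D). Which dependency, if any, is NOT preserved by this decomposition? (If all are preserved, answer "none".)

C, D -> A, E

Check C, D → A, E: no single fragment contains all of {A, C, D, E}, and the restricted closure of {C, D} across the fragments never reaches {A, E}.
D → B is preserved.
C → D is preserved.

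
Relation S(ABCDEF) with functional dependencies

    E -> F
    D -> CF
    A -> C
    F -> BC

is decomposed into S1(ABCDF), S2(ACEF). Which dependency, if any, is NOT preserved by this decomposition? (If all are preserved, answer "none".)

E → F lies within S2.
D → CF lies within S1.
A → C lies within S1.
F → BC lies within S1.
Every dependency is enforceable on the fragments, so the decomposition is dependency-preserving.

none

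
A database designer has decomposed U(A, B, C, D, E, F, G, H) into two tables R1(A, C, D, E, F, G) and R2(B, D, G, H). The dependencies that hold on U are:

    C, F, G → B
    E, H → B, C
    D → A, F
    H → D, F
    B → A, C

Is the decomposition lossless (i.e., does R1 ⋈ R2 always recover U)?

No

Common attributes: R1 ∩ R2 = {D, G}.
Closure of {D, G}: D → A, F applies, adding A, F. So (D, G)⁺ = {A, D, F, G}.
The closure contains neither all of R1 = {A, C, D, E, F, G} nor all of R2 = {B, D, G, H}, so the common attributes are not a superkey of either fragment. The join is lossy.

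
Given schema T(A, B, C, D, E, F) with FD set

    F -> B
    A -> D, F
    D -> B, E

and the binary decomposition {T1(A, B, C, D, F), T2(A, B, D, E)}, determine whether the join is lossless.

Yes

Common attributes: T1 ∩ T2 = {A, B, D}.
Closure of {A, B, D}: A → D, F applies, adding F; D → B, E applies, adding E. So (A, B, D)⁺ = {A, B, D, E, F}.
This closure contains every attribute of T2, so T1 ∩ T2 → T2. The join is lossless.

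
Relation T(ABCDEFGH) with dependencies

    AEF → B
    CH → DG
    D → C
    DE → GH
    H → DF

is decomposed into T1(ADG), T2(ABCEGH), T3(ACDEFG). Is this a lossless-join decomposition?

Chase test. Columns are ABCDEFGH; row i has aⱼ where attribute j ∈ Ti, else bᵢⱼ.
Initial tableau (one row per fragment):
  row 1: a1 b12 b13 a4 b15 b16 a7 b18
  row 2: a1 a2 a3 b24 a5 b26 a7 a8
  row 3: a1 b32 a3 a4 a5 a6 a7 b38
Rows 1 and 3 agree on D; apply D→C and equate their C entries.
No row becomes fully distinguished — the join is lossy.

No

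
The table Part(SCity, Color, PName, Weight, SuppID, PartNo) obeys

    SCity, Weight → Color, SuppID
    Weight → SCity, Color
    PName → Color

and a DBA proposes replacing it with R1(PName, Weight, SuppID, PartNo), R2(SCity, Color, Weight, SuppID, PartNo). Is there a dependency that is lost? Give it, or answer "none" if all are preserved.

PName → Color

Check PName → Color: no single fragment contains all of {Color, PName}, and the restricted closure of {PName} across the fragments never reaches {Color}.
SCity, Weight → Color, SuppID is preserved.
Weight → SCity, Color is preserved.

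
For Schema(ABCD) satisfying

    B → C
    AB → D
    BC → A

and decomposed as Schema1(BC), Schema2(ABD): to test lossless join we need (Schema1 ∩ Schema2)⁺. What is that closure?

ABCD

Schema1 ∩ Schema2 = {B}.
B → C applies, adding C
BC → A applies, adding A
AB → D applies, adding D
Closure: {ABCD}.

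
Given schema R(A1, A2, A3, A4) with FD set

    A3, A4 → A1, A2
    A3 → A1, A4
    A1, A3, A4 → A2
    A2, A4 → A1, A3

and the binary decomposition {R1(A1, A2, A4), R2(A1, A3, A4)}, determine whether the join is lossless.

No

Common attributes: R1 ∩ R2 = {A1, A4}.
No dependency enlarges {A1, A4}, so (A1, A4)⁺ = {A1, A4}.
The closure contains neither all of R1 = {A1, A2, A4} nor all of R2 = {A1, A3, A4}, so the common attributes are not a superkey of either fragment. The join is lossy.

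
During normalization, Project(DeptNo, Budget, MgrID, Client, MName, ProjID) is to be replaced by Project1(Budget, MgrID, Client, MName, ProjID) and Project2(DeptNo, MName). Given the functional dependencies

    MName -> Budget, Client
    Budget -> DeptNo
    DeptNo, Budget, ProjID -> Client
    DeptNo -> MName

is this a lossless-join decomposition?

Yes

Common attributes: Project1 ∩ Project2 = {MName}.
Closure of {MName}: MName → Budget, Client applies, adding Budget, Client; Budget → DeptNo applies, adding DeptNo. So (MName)⁺ = {DeptNo, Budget, Client, MName}.
This closure contains every attribute of Project2, so Project1 ∩ Project2 → Project2. The join is lossless.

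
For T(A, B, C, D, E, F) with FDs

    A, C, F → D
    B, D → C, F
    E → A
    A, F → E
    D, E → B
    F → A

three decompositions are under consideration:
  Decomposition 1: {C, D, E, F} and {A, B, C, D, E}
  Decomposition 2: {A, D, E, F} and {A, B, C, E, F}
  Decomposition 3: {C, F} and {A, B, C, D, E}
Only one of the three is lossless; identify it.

Decomposition 1

Decomposition 1: common = {C, D, E}, closure = {A, B, C, D, E, F} → lossless.
Decomposition 2: common = {A, E, F}, closure = {A, E, F} → lossy.
Decomposition 3: common = {C}, closure = {C} → lossy.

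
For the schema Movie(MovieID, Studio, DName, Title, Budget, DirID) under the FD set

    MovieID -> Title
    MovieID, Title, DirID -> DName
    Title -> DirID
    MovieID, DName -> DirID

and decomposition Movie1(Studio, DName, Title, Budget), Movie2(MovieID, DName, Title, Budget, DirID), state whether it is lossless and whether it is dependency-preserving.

Lossless test: (DName, Title, Budget)⁺ = {DName, Title, Budget, DirID}, which is a superkey of neither fragment — lossy.
Dependency preservation: every FD's attributes lie within a single fragment, so each can be enforced locally — preserved.

lossy but dependency-preserving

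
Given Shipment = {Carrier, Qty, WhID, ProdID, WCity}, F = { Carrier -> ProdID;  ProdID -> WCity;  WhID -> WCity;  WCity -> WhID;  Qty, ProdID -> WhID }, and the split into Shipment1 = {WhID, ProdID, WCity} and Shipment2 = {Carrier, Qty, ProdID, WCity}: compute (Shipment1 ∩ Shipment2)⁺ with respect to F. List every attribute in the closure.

WhID, ProdID, WCity

Shipment1 ∩ Shipment2 = {ProdID, WCity}.
WCity → WhID applies, adding WhID
Closure: {WhID, ProdID, WCity}.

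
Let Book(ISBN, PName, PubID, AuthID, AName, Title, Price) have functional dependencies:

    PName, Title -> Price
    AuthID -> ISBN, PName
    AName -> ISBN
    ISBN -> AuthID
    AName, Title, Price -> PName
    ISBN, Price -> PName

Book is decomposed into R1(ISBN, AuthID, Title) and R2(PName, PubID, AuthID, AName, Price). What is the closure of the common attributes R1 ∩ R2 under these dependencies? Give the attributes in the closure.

R1 ∩ R2 = {AuthID}.
AuthID → ISBN, PName applies, adding ISBN, PName
Closure: {ISBN, PName, AuthID}.

ISBN, PName, AuthID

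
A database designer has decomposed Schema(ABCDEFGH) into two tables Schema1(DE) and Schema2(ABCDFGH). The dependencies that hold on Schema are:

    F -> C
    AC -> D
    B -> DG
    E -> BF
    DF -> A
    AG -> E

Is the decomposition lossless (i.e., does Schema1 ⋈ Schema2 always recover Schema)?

No

Common attributes: Schema1 ∩ Schema2 = {D}.
No dependency enlarges {D}, so (D)⁺ = {D}.
The closure contains neither all of Schema1 = {DE} nor all of Schema2 = {ABCDFGH}, so the common attributes are not a superkey of either fragment. The join is lossy.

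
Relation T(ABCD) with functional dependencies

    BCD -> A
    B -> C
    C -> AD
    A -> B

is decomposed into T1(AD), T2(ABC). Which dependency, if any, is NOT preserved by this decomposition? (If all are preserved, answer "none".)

none

BCD → A: restricted closure across fragments reaches A.
B → C lies within T2.
C → AD: restricted closure across fragments reaches AD.
A → B lies within T2.
Every dependency is enforceable on the fragments, so the decomposition is dependency-preserving.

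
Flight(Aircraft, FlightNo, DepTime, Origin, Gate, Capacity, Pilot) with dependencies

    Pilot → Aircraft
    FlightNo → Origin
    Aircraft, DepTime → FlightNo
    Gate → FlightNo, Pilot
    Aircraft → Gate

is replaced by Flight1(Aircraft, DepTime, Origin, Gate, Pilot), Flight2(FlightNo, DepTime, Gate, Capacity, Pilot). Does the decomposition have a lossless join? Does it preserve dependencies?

Lossless test: (DepTime, Gate, Pilot)⁺ = {Aircraft, FlightNo, DepTime, Origin, Gate, Pilot}, which contains all of one fragment — lossless.
Dependency preservation: the restricted closure of {FlightNo} across the fragments never reaches {Origin}, so FlightNo → Origin cannot be enforced without a join — not preserved.

lossless but not dependency-preserving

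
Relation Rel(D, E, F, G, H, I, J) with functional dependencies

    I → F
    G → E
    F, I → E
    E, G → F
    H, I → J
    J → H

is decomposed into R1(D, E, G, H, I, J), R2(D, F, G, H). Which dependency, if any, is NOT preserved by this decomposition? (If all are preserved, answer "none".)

Check I → F: no single fragment contains all of {F, I}, and the restricted closure of {I} across the fragments never reaches {F}.
G → E is preserved.
F, I → E is preserved.
E, G → F is preserved.
H, I → J is preserved.
J → H is preserved.

I → F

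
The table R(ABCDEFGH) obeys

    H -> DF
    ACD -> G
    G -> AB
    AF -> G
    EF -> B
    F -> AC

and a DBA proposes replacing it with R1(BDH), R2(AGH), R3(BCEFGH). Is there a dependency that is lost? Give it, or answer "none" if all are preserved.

Check ACD → G: no single fragment contains all of {ACDG}, and the restricted closure of {ACD} across the fragments never reaches {G}.
H → DF is preserved.
G → AB is preserved.
AF → G is preserved.
EF → B is preserved.
F → AC is preserved.

ACD -> G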